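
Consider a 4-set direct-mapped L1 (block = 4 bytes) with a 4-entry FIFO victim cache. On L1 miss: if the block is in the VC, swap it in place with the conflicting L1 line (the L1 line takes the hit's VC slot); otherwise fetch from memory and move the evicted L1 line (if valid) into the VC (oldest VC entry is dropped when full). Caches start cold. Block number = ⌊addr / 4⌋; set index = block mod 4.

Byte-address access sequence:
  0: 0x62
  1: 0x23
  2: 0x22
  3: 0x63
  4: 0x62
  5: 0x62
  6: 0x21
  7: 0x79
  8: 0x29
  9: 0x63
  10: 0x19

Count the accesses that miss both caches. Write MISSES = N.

MISSES = 5

0: 0x62 (blk 24, set 0) → MISS  vc=[]
1: 0x23 (blk 8, set 0) → MISS  vc=[24]
2: 0x22 (blk 8, set 0) → L1-HIT  vc=[24]
3: 0x63 (blk 24, set 0) → VC-HIT  vc=[8]
4: 0x62 (blk 24, set 0) → L1-HIT  vc=[8]
5: 0x62 (blk 24, set 0) → L1-HIT  vc=[8]
6: 0x21 (blk 8, set 0) → VC-HIT  vc=[24]
7: 0x79 (blk 30, set 2) → MISS  vc=[24]
8: 0x29 (blk 10, set 2) → MISS  vc=[24, 30]
9: 0x63 (blk 24, set 0) → VC-HIT  vc=[8, 30]
10: 0x19 (blk 6, set 2) → MISS  vc=[8, 30, 10]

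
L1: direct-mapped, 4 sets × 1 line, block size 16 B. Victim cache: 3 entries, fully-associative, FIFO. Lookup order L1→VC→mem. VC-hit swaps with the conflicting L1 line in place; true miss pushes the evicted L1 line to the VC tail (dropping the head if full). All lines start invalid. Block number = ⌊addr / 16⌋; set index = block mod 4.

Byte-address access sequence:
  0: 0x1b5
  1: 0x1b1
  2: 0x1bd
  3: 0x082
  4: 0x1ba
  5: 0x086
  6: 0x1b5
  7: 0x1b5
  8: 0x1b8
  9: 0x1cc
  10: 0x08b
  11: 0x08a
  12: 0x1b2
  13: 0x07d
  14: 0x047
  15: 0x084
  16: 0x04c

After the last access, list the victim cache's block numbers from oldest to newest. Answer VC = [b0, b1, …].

0: 0x1b5 (blk 27, set 3) → MISS  vc=[]
1: 0x1b1 (blk 27, set 3) → L1-HIT  vc=[]
2: 0x1bd (blk 27, set 3) → L1-HIT  vc=[]
3: 0x82 (blk 8, set 0) → MISS  vc=[]
4: 0x1ba (blk 27, set 3) → L1-HIT  vc=[]
5: 0x86 (blk 8, set 0) → L1-HIT  vc=[]
6: 0x1b5 (blk 27, set 3) → L1-HIT  vc=[]
7: 0x1b5 (blk 27, set 3) → L1-HIT  vc=[]
8: 0x1b8 (blk 27, set 3) → L1-HIT  vc=[]
9: 0x1cc (blk 28, set 0) → MISS  vc=[8]
10: 0x8b (blk 8, set 0) → VC-HIT  vc=[28]
11: 0x8a (blk 8, set 0) → L1-HIT  vc=[28]
12: 0x1b2 (blk 27, set 3) → L1-HIT  vc=[28]
13: 0x7d (blk 7, set 3) → MISS  vc=[28, 27]
14: 0x47 (blk 4, set 0) → MISS  vc=[28, 27, 8]
15: 0x84 (blk 8, set 0) → VC-HIT  vc=[28, 27, 4]
16: 0x4c (blk 4, set 0) → VC-HIT  vc=[28, 27, 8]

VC = [28, 27, 8]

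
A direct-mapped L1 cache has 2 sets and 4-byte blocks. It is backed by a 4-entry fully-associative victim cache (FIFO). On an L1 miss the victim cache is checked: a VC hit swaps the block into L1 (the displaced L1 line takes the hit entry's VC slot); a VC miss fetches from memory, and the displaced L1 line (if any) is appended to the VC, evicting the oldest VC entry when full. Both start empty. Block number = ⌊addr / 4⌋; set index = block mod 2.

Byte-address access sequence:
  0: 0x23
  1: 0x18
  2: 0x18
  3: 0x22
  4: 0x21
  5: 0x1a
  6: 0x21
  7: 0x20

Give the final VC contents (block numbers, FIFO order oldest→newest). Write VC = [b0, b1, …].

VC = [6]

  [0] addr=0x23 blk=8 s=0: MISS | VC []
  [1] addr=0x18 blk=6 s=0: MISS | VC [8]
  [2] addr=0x18 blk=6 s=0: L1-HIT | VC [8]
  [3] addr=0x22 blk=8 s=0: VC-HIT | VC [6]
  [4] addr=0x21 blk=8 s=0: L1-HIT | VC [6]
  [5] addr=0x1a blk=6 s=0: VC-HIT | VC [8]
  [6] addr=0x21 blk=8 s=0: VC-HIT | VC [6]
  [7] addr=0x20 blk=8 s=0: L1-HIT | VC [6]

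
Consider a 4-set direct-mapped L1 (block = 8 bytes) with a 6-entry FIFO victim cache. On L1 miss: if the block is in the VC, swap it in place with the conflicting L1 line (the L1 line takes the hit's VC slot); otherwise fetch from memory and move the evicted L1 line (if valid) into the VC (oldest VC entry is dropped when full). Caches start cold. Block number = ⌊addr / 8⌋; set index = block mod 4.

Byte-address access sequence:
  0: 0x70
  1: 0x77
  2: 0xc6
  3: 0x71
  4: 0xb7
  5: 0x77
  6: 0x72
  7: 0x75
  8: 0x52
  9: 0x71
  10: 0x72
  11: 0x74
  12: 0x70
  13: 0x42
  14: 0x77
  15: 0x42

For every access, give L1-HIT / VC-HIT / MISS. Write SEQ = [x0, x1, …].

#0 0x70→b14/s2 MISS; vc=[]
#1 0x77→b14/s2 L1-HIT; vc=[]
#2 0xc6→b24/s0 MISS; vc=[]
#3 0x71→b14/s2 L1-HIT; vc=[]
#4 0xb7→b22/s2 MISS; vc=[14]
#5 0x77→b14/s2 VC-HIT; vc=[22]
#6 0x72→b14/s2 L1-HIT; vc=[22]
#7 0x75→b14/s2 L1-HIT; vc=[22]
#8 0x52→b10/s2 MISS; vc=[22,14]
#9 0x71→b14/s2 VC-HIT; vc=[22,10]
#10 0x72→b14/s2 L1-HIT; vc=[22,10]
#11 0x74→b14/s2 L1-HIT; vc=[22,10]
#12 0x70→b14/s2 L1-HIT; vc=[22,10]
#13 0x42→b8/s0 MISS; vc=[22,10,24]
#14 0x77→b14/s2 L1-HIT; vc=[22,10,24]
#15 0x42→b8/s0 L1-HIT; vc=[22,10,24]

SEQ = [MISS, L1-HIT, MISS, L1-HIT, MISS, VC-HIT, L1-HIT, L1-HIT, MISS, VC-HIT, L1-HIT, L1-HIT, L1-HIT, MISS, L1-HIT, L1-HIT]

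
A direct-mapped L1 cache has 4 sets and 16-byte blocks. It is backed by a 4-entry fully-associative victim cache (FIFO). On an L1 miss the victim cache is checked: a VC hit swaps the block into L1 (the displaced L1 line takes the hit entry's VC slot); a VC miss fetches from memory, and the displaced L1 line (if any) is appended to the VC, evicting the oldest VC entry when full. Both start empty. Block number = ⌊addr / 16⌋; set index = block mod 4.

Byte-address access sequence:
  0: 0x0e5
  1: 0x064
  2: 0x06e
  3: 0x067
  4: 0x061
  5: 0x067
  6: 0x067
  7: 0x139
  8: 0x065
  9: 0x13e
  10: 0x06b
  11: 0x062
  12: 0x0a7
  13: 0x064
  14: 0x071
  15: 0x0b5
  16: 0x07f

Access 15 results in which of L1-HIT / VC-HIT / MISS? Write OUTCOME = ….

OUTCOME = MISS

0: 0xe5 (blk 14, set 2) → MISS  vc=[]
1: 0x64 (blk 6, set 2) → MISS  vc=[14]
2: 0x6e (blk 6, set 2) → L1-HIT  vc=[14]
3: 0x67 (blk 6, set 2) → L1-HIT  vc=[14]
4: 0x61 (blk 6, set 2) → L1-HIT  vc=[14]
5: 0x67 (blk 6, set 2) → L1-HIT  vc=[14]
6: 0x67 (blk 6, set 2) → L1-HIT  vc=[14]
7: 0x139 (blk 19, set 3) → MISS  vc=[14]
8: 0x65 (blk 6, set 2) → L1-HIT  vc=[14]
9: 0x13e (blk 19, set 3) → L1-HIT  vc=[14]
10: 0x6b (blk 6, set 2) → L1-HIT  vc=[14]
11: 0x62 (blk 6, set 2) → L1-HIT  vc=[14]
12: 0xa7 (blk 10, set 2) → MISS  vc=[14, 6]
13: 0x64 (blk 6, set 2) → VC-HIT  vc=[14, 10]
14: 0x71 (blk 7, set 3) → MISS  vc=[14, 10, 19]
15: 0xb5 (blk 11, set 3) → MISS  vc=[14, 10, 19, 7]
16: 0x7f (blk 7, set 3) → VC-HIT  vc=[14, 10, 19, 11]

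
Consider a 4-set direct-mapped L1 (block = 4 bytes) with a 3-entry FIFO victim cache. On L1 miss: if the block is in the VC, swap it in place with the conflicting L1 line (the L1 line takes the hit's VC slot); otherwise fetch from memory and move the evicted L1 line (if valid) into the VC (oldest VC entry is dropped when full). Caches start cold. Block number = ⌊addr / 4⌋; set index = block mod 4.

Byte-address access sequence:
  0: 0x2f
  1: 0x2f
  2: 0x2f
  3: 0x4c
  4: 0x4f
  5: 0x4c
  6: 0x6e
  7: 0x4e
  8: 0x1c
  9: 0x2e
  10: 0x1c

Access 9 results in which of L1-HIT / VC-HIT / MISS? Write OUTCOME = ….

0: 0x2f (blk 11, set 3) → MISS  vc=[]
1: 0x2f (blk 11, set 3) → L1-HIT  vc=[]
2: 0x2f (blk 11, set 3) → L1-HIT  vc=[]
3: 0x4c (blk 19, set 3) → MISS  vc=[11]
4: 0x4f (blk 19, set 3) → L1-HIT  vc=[11]
5: 0x4c (blk 19, set 3) → L1-HIT  vc=[11]
6: 0x6e (blk 27, set 3) → MISS  vc=[11, 19]
7: 0x4e (blk 19, set 3) → VC-HIT  vc=[11, 27]
8: 0x1c (blk 7, set 3) → MISS  vc=[11, 27, 19]
9: 0x2e (blk 11, set 3) → VC-HIT  vc=[7, 27, 19]
10: 0x1c (blk 7, set 3) → VC-HIT  vc=[11, 27, 19]

OUTCOME = VC-HIT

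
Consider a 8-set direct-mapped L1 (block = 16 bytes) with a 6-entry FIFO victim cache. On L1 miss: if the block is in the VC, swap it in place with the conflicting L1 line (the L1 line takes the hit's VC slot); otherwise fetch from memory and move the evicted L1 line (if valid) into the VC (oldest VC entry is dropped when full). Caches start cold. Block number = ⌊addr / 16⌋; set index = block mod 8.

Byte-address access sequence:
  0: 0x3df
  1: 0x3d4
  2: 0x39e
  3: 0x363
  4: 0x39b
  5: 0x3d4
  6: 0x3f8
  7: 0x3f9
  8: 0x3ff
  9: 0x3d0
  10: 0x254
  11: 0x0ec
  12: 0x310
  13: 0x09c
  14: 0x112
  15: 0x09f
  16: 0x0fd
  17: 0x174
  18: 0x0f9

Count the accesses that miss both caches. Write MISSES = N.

MISSES = 11

#0 0x3df→b61/s5 MISS; vc=[]
#1 0x3d4→b61/s5 L1-HIT; vc=[]
#2 0x39e→b57/s1 MISS; vc=[]
#3 0x363→b54/s6 MISS; vc=[]
#4 0x39b→b57/s1 L1-HIT; vc=[]
#5 0x3d4→b61/s5 L1-HIT; vc=[]
#6 0x3f8→b63/s7 MISS; vc=[]
#7 0x3f9→b63/s7 L1-HIT; vc=[]
#8 0x3ff→b63/s7 L1-HIT; vc=[]
#9 0x3d0→b61/s5 L1-HIT; vc=[]
#10 0x254→b37/s5 MISS; vc=[61]
#11 0xec→b14/s6 MISS; vc=[61,54]
#12 0x310→b49/s1 MISS; vc=[61,54,57]
#13 0x9c→b9/s1 MISS; vc=[61,54,57,49]
#14 0x112→b17/s1 MISS; vc=[61,54,57,49,9]
#15 0x9f→b9/s1 VC-HIT; vc=[61,54,57,49,17]
#16 0xfd→b15/s7 MISS; vc=[61,54,57,49,17,63]
#17 0x174→b23/s7 MISS; vc=[54,57,49,17,63,15]
#18 0xf9→b15/s7 VC-HIT; vc=[54,57,49,17,63,23]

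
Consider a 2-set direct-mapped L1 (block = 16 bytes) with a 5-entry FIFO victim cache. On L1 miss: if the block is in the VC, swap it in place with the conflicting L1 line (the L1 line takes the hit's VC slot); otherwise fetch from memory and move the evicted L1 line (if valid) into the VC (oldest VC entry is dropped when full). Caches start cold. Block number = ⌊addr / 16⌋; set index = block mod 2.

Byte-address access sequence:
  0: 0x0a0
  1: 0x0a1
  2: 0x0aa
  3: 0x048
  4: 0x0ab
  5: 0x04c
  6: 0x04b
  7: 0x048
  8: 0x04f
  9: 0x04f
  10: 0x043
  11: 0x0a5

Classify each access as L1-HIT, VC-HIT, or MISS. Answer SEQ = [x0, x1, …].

  [0] addr=0xa0 blk=10 s=0: MISS | VC []
  [1] addr=0xa1 blk=10 s=0: L1-HIT | VC []
  [2] addr=0xaa blk=10 s=0: L1-HIT | VC []
  [3] addr=0x48 blk=4 s=0: MISS | VC [10]
  [4] addr=0xab blk=10 s=0: VC-HIT | VC [4]
  [5] addr=0x4c blk=4 s=0: VC-HIT | VC [10]
  [6] addr=0x4b blk=4 s=0: L1-HIT | VC [10]
  [7] addr=0x48 blk=4 s=0: L1-HIT | VC [10]
  [8] addr=0x4f blk=4 s=0: L1-HIT | VC [10]
  [9] addr=0x4f blk=4 s=0: L1-HIT | VC [10]
  [10] addr=0x43 blk=4 s=0: L1-HIT | VC [10]
  [11] addr=0xa5 blk=10 s=0: VC-HIT | VC [4]

SEQ = [MISS, L1-HIT, L1-HIT, MISS, VC-HIT, VC-HIT, L1-HIT, L1-HIT, L1-HIT, L1-HIT, L1-HIT, VC-HIT]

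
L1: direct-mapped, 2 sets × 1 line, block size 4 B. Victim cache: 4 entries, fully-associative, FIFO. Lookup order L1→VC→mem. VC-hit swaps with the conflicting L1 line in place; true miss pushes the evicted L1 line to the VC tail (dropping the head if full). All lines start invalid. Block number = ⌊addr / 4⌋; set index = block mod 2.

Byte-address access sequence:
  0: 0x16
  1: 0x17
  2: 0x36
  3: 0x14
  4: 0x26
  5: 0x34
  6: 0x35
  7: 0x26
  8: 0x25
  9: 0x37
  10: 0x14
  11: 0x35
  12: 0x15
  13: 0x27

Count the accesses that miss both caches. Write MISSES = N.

#0 0x16→b5/s1 MISS; vc=[]
#1 0x17→b5/s1 L1-HIT; vc=[]
#2 0x36→b13/s1 MISS; vc=[5]
#3 0x14→b5/s1 VC-HIT; vc=[13]
#4 0x26→b9/s1 MISS; vc=[13,5]
#5 0x34→b13/s1 VC-HIT; vc=[9,5]
#6 0x35→b13/s1 L1-HIT; vc=[9,5]
#7 0x26→b9/s1 VC-HIT; vc=[13,5]
#8 0x25→b9/s1 L1-HIT; vc=[13,5]
#9 0x37→b13/s1 VC-HIT; vc=[9,5]
#10 0x14→b5/s1 VC-HIT; vc=[9,13]
#11 0x35→b13/s1 VC-HIT; vc=[9,5]
#12 0x15→b5/s1 VC-HIT; vc=[9,13]
#13 0x27→b9/s1 VC-HIT; vc=[5,13]

MISSES = 3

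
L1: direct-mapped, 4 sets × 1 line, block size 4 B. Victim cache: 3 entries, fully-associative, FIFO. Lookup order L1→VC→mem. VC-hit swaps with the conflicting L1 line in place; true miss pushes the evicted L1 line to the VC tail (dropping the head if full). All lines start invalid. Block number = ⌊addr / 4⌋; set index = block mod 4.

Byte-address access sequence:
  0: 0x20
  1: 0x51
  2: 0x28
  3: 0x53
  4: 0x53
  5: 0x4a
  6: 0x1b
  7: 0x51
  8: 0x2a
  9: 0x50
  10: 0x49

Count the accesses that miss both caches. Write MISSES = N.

0: 0x20 (blk 8, set 0) → MISS  vc=[]
1: 0x51 (blk 20, set 0) → MISS  vc=[8]
2: 0x28 (blk 10, set 2) → MISS  vc=[8]
3: 0x53 (blk 20, set 0) → L1-HIT  vc=[8]
4: 0x53 (blk 20, set 0) → L1-HIT  vc=[8]
5: 0x4a (blk 18, set 2) → MISS  vc=[8, 10]
6: 0x1b (blk 6, set 2) → MISS  vc=[8, 10, 18]
7: 0x51 (blk 20, set 0) → L1-HIT  vc=[8, 10, 18]
8: 0x2a (blk 10, set 2) → VC-HIT  vc=[8, 6, 18]
9: 0x50 (blk 20, set 0) → L1-HIT  vc=[8, 6, 18]
10: 0x49 (blk 18, set 2) → VC-HIT  vc=[8, 6, 10]

MISSES = 5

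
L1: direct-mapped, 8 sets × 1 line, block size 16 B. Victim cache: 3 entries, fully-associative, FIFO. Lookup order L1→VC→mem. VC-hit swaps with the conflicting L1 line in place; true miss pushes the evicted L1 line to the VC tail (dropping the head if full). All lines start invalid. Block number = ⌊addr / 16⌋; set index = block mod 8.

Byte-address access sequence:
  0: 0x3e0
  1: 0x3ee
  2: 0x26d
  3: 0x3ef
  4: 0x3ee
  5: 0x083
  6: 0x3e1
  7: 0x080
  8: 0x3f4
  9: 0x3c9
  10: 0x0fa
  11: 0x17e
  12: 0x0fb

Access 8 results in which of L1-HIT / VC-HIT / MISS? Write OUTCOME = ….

OUTCOME = MISS

  [0] addr=0x3e0 blk=62 s=6: MISS | VC []
  [1] addr=0x3ee blk=62 s=6: L1-HIT | VC []
  [2] addr=0x26d blk=38 s=6: MISS | VC [62]
  [3] addr=0x3ef blk=62 s=6: VC-HIT | VC [38]
  [4] addr=0x3ee blk=62 s=6: L1-HIT | VC [38]
  [5] addr=0x83 blk=8 s=0: MISS | VC [38]
  [6] addr=0x3e1 blk=62 s=6: L1-HIT | VC [38]
  [7] addr=0x80 blk=8 s=0: L1-HIT | VC [38]
  [8] addr=0x3f4 blk=63 s=7: MISS | VC [38]
  [9] addr=0x3c9 blk=60 s=4: MISS | VC [38]
  [10] addr=0xfa blk=15 s=7: MISS | VC [38, 63]
  [11] addr=0x17e blk=23 s=7: MISS | VC [38, 63, 15]
  [12] addr=0xfb blk=15 s=7: VC-HIT | VC [38, 63, 23]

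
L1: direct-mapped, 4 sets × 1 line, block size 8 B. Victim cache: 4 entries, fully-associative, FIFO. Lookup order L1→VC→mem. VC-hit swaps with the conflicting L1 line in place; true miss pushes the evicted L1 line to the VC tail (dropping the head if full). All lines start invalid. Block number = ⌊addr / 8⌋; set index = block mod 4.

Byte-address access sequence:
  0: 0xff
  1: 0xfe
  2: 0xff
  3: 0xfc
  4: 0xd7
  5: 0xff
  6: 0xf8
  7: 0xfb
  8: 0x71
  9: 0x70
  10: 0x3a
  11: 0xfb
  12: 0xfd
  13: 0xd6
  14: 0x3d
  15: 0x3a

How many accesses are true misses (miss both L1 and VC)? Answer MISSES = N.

#0 0xff→b31/s3 MISS; vc=[]
#1 0xfe→b31/s3 L1-HIT; vc=[]
#2 0xff→b31/s3 L1-HIT; vc=[]
#3 0xfc→b31/s3 L1-HIT; vc=[]
#4 0xd7→b26/s2 MISS; vc=[]
#5 0xff→b31/s3 L1-HIT; vc=[]
#6 0xf8→b31/s3 L1-HIT; vc=[]
#7 0xfb→b31/s3 L1-HIT; vc=[]
#8 0x71→b14/s2 MISS; vc=[26]
#9 0x70→b14/s2 L1-HIT; vc=[26]
#10 0x3a→b7/s3 MISS; vc=[26,31]
#11 0xfb→b31/s3 VC-HIT; vc=[26,7]
#12 0xfd→b31/s3 L1-HIT; vc=[26,7]
#13 0xd6→b26/s2 VC-HIT; vc=[14,7]
#14 0x3d→b7/s3 VC-HIT; vc=[14,31]
#15 0x3a→b7/s3 L1-HIT; vc=[14,31]

MISSES = 4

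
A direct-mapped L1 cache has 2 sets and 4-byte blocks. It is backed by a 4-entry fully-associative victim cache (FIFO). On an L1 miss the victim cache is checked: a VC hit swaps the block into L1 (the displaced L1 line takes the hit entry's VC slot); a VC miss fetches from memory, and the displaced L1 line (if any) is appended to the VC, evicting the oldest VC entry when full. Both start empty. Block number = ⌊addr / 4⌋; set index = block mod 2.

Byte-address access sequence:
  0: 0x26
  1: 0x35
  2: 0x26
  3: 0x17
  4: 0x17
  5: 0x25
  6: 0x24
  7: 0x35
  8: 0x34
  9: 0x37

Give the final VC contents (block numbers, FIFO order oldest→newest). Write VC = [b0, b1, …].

VC = [9, 5]

0: 0x26 (blk 9, set 1) → MISS  vc=[]
1: 0x35 (blk 13, set 1) → MISS  vc=[9]
2: 0x26 (blk 9, set 1) → VC-HIT  vc=[13]
3: 0x17 (blk 5, set 1) → MISS  vc=[13, 9]
4: 0x17 (blk 5, set 1) → L1-HIT  vc=[13, 9]
5: 0x25 (blk 9, set 1) → VC-HIT  vc=[13, 5]
6: 0x24 (blk 9, set 1) → L1-HIT  vc=[13, 5]
7: 0x35 (blk 13, set 1) → VC-HIT  vc=[9, 5]
8: 0x34 (blk 13, set 1) → L1-HIT  vc=[9, 5]
9: 0x37 (blk 13, set 1) → L1-HIT  vc=[9, 5]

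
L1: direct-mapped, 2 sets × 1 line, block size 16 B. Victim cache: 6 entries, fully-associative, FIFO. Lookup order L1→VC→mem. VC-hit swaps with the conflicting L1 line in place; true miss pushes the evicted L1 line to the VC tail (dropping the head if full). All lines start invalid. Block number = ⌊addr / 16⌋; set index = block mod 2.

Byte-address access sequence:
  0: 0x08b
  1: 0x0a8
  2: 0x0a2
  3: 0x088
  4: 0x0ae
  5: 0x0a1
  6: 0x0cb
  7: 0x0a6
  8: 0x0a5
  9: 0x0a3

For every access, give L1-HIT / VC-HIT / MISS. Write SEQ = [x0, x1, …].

SEQ = [MISS, MISS, L1-HIT, VC-HIT, VC-HIT, L1-HIT, MISS, VC-HIT, L1-HIT, L1-HIT]

  [0] addr=0x8b blk=8 s=0: MISS | VC []
  [1] addr=0xa8 blk=10 s=0: MISS | VC [8]
  [2] addr=0xa2 blk=10 s=0: L1-HIT | VC [8]
  [3] addr=0x88 blk=8 s=0: VC-HIT | VC [10]
  [4] addr=0xae blk=10 s=0: VC-HIT | VC [8]
  [5] addr=0xa1 blk=10 s=0: L1-HIT | VC [8]
  [6] addr=0xcb blk=12 s=0: MISS | VC [8, 10]
  [7] addr=0xa6 blk=10 s=0: VC-HIT | VC [8, 12]
  [8] addr=0xa5 blk=10 s=0: L1-HIT | VC [8, 12]
  [9] addr=0xa3 blk=10 s=0: L1-HIT | VC [8, 12]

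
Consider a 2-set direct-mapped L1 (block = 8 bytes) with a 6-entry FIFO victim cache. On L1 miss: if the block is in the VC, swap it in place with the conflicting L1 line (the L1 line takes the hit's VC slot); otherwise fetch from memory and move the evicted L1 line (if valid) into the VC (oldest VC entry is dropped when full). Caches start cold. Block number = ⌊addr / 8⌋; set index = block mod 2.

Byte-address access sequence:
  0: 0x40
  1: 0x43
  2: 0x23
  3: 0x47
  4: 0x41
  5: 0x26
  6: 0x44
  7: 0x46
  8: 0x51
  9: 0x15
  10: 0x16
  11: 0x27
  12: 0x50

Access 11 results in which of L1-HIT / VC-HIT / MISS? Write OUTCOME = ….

OUTCOME = VC-HIT

0: 0x40 (blk 8, set 0) → MISS  vc=[]
1: 0x43 (blk 8, set 0) → L1-HIT  vc=[]
2: 0x23 (blk 4, set 0) → MISS  vc=[8]
3: 0x47 (blk 8, set 0) → VC-HIT  vc=[4]
4: 0x41 (blk 8, set 0) → L1-HIT  vc=[4]
5: 0x26 (blk 4, set 0) → VC-HIT  vc=[8]
6: 0x44 (blk 8, set 0) → VC-HIT  vc=[4]
7: 0x46 (blk 8, set 0) → L1-HIT  vc=[4]
8: 0x51 (blk 10, set 0) → MISS  vc=[4, 8]
9: 0x15 (blk 2, set 0) → MISS  vc=[4, 8, 10]
10: 0x16 (blk 2, set 0) → L1-HIT  vc=[4, 8, 10]
11: 0x27 (blk 4, set 0) → VC-HIT  vc=[2, 8, 10]
12: 0x50 (blk 10, set 0) → VC-HIT  vc=[2, 8, 4]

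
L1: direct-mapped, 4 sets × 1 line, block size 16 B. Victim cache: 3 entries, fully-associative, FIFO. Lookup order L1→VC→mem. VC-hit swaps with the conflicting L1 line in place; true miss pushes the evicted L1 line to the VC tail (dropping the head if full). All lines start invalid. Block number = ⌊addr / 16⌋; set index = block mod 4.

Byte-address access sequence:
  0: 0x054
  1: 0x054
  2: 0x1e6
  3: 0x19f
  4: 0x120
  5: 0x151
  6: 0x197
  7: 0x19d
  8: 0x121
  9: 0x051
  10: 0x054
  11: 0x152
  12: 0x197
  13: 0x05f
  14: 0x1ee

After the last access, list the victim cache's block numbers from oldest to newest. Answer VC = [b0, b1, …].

VC = [21, 18, 25]

0: 0x54 (blk 5, set 1) → MISS  vc=[]
1: 0x54 (blk 5, set 1) → L1-HIT  vc=[]
2: 0x1e6 (blk 30, set 2) → MISS  vc=[]
3: 0x19f (blk 25, set 1) → MISS  vc=[5]
4: 0x120 (blk 18, set 2) → MISS  vc=[5, 30]
5: 0x151 (blk 21, set 1) → MISS  vc=[5, 30, 25]
6: 0x197 (blk 25, set 1) → VC-HIT  vc=[5, 30, 21]
7: 0x19d (blk 25, set 1) → L1-HIT  vc=[5, 30, 21]
8: 0x121 (blk 18, set 2) → L1-HIT  vc=[5, 30, 21]
9: 0x51 (blk 5, set 1) → VC-HIT  vc=[25, 30, 21]
10: 0x54 (blk 5, set 1) → L1-HIT  vc=[25, 30, 21]
11: 0x152 (blk 21, set 1) → VC-HIT  vc=[25, 30, 5]
12: 0x197 (blk 25, set 1) → VC-HIT  vc=[21, 30, 5]
13: 0x5f (blk 5, set 1) → VC-HIT  vc=[21, 30, 25]
14: 0x1ee (blk 30, set 2) → VC-HIT  vc=[21, 18, 25]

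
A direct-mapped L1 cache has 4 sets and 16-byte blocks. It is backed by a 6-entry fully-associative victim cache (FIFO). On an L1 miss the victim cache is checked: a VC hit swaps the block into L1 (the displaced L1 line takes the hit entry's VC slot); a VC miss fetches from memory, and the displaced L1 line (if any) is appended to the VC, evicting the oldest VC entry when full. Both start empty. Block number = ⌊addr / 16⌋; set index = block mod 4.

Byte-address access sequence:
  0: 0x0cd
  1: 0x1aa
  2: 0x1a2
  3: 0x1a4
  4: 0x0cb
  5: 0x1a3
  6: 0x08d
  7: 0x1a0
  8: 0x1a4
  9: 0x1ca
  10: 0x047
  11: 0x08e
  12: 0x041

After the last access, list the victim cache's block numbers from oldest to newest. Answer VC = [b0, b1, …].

VC = [12, 8, 28]

#0 0xcd→b12/s0 MISS; vc=[]
#1 0x1aa→b26/s2 MISS; vc=[]
#2 0x1a2→b26/s2 L1-HIT; vc=[]
#3 0x1a4→b26/s2 L1-HIT; vc=[]
#4 0xcb→b12/s0 L1-HIT; vc=[]
#5 0x1a3→b26/s2 L1-HIT; vc=[]
#6 0x8d→b8/s0 MISS; vc=[12]
#7 0x1a0→b26/s2 L1-HIT; vc=[12]
#8 0x1a4→b26/s2 L1-HIT; vc=[12]
#9 0x1ca→b28/s0 MISS; vc=[12,8]
#10 0x47→b4/s0 MISS; vc=[12,8,28]
#11 0x8e→b8/s0 VC-HIT; vc=[12,4,28]
#12 0x41→b4/s0 VC-HIT; vc=[12,8,28]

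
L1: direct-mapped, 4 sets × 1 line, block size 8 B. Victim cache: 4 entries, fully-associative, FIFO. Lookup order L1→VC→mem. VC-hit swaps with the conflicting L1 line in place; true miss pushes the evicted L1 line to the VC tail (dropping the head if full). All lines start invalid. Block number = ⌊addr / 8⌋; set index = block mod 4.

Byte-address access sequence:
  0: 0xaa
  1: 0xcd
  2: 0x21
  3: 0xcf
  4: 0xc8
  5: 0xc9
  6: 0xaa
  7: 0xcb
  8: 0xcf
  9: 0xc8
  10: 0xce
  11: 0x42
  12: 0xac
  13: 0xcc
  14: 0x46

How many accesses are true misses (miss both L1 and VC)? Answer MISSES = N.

MISSES = 4

  [0] addr=0xaa blk=21 s=1: MISS | VC []
  [1] addr=0xcd blk=25 s=1: MISS | VC [21]
  [2] addr=0x21 blk=4 s=0: MISS | VC [21]
  [3] addr=0xcf blk=25 s=1: L1-HIT | VC [21]
  [4] addr=0xc8 blk=25 s=1: L1-HIT | VC [21]
  [5] addr=0xc9 blk=25 s=1: L1-HIT | VC [21]
  [6] addr=0xaa blk=21 s=1: VC-HIT | VC [25]
  [7] addr=0xcb blk=25 s=1: VC-HIT | VC [21]
  [8] addr=0xcf blk=25 s=1: L1-HIT | VC [21]
  [9] addr=0xc8 blk=25 s=1: L1-HIT | VC [21]
  [10] addr=0xce blk=25 s=1: L1-HIT | VC [21]
  [11] addr=0x42 blk=8 s=0: MISS | VC [21, 4]
  [12] addr=0xac blk=21 s=1: VC-HIT | VC [25, 4]
  [13] addr=0xcc blk=25 s=1: VC-HIT | VC [21, 4]
  [14] addr=0x46 blk=8 s=0: L1-HIT | VC [21, 4]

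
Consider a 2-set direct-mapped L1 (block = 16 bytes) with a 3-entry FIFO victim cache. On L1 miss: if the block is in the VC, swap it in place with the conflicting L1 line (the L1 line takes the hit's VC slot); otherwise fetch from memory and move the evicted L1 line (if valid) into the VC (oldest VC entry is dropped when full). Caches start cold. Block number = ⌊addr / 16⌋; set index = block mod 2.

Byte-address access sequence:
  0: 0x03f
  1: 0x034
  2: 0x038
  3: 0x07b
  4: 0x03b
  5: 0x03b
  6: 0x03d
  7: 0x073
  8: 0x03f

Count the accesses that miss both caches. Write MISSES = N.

MISSES = 2

#0 0x3f→b3/s1 MISS; vc=[]
#1 0x34→b3/s1 L1-HIT; vc=[]
#2 0x38→b3/s1 L1-HIT; vc=[]
#3 0x7b→b7/s1 MISS; vc=[3]
#4 0x3b→b3/s1 VC-HIT; vc=[7]
#5 0x3b→b3/s1 L1-HIT; vc=[7]
#6 0x3d→b3/s1 L1-HIT; vc=[7]
#7 0x73→b7/s1 VC-HIT; vc=[3]
#8 0x3f→b3/s1 VC-HIT; vc=[7]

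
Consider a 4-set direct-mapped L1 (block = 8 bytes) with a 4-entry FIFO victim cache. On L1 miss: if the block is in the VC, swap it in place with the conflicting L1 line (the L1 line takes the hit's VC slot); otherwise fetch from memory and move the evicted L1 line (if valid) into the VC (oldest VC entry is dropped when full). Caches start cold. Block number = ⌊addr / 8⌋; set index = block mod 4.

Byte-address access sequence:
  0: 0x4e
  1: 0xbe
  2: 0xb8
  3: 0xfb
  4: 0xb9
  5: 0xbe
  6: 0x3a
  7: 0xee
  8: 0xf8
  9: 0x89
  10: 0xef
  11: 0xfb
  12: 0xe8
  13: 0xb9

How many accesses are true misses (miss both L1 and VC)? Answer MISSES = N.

0: 0x4e (blk 9, set 1) → MISS  vc=[]
1: 0xbe (blk 23, set 3) → MISS  vc=[]
2: 0xb8 (blk 23, set 3) → L1-HIT  vc=[]
3: 0xfb (blk 31, set 3) → MISS  vc=[23]
4: 0xb9 (blk 23, set 3) → VC-HIT  vc=[31]
5: 0xbe (blk 23, set 3) → L1-HIT  vc=[31]
6: 0x3a (blk 7, set 3) → MISS  vc=[31, 23]
7: 0xee (blk 29, set 1) → MISS  vc=[31, 23, 9]
8: 0xf8 (blk 31, set 3) → VC-HIT  vc=[7, 23, 9]
9: 0x89 (blk 17, set 1) → MISS  vc=[7, 23, 9, 29]
10: 0xef (blk 29, set 1) → VC-HIT  vc=[7, 23, 9, 17]
11: 0xfb (blk 31, set 3) → L1-HIT  vc=[7, 23, 9, 17]
12: 0xe8 (blk 29, set 1) → L1-HIT  vc=[7, 23, 9, 17]
13: 0xb9 (blk 23, set 3) → VC-HIT  vc=[7, 31, 9, 17]

MISSES = 6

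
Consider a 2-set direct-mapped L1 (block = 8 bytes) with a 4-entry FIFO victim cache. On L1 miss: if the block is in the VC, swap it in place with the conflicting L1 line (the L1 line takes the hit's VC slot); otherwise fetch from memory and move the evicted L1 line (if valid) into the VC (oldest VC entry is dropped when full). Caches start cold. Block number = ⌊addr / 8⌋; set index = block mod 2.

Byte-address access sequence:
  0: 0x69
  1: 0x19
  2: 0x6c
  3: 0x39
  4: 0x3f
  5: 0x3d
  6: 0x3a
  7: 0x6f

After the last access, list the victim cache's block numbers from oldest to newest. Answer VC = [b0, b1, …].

#0 0x69→b13/s1 MISS; vc=[]
#1 0x19→b3/s1 MISS; vc=[13]
#2 0x6c→b13/s1 VC-HIT; vc=[3]
#3 0x39→b7/s1 MISS; vc=[3,13]
#4 0x3f→b7/s1 L1-HIT; vc=[3,13]
#5 0x3d→b7/s1 L1-HIT; vc=[3,13]
#6 0x3a→b7/s1 L1-HIT; vc=[3,13]
#7 0x6f→b13/s1 VC-HIT; vc=[3,7]

VC = [3, 7]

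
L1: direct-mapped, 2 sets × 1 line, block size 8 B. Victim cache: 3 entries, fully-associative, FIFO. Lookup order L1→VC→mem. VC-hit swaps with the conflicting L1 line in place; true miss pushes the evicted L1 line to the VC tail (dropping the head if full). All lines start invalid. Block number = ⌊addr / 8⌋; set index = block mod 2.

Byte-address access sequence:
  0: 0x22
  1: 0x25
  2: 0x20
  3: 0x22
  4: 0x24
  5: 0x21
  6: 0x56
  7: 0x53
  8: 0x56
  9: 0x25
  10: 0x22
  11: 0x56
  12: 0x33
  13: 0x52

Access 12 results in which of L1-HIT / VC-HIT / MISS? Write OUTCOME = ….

#0 0x22→b4/s0 MISS; vc=[]
#1 0x25→b4/s0 L1-HIT; vc=[]
#2 0x20→b4/s0 L1-HIT; vc=[]
#3 0x22→b4/s0 L1-HIT; vc=[]
#4 0x24→b4/s0 L1-HIT; vc=[]
#5 0x21→b4/s0 L1-HIT; vc=[]
#6 0x56→b10/s0 MISS; vc=[4]
#7 0x53→b10/s0 L1-HIT; vc=[4]
#8 0x56→b10/s0 L1-HIT; vc=[4]
#9 0x25→b4/s0 VC-HIT; vc=[10]
#10 0x22→b4/s0 L1-HIT; vc=[10]
#11 0x56→b10/s0 VC-HIT; vc=[4]
#12 0x33→b6/s0 MISS; vc=[4,10]
#13 0x52→b10/s0 VC-HIT; vc=[4,6]

OUTCOME = MISS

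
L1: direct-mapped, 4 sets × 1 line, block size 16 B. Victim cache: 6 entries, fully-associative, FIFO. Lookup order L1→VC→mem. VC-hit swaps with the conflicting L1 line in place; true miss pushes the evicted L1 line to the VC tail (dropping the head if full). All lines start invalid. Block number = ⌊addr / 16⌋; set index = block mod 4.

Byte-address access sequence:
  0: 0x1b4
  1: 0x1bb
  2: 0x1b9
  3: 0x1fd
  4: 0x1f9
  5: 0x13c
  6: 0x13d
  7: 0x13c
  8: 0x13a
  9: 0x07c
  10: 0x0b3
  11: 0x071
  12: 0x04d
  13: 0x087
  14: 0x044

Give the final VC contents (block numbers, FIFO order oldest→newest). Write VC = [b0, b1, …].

0: 0x1b4 (blk 27, set 3) → MISS  vc=[]
1: 0x1bb (blk 27, set 3) → L1-HIT  vc=[]
2: 0x1b9 (blk 27, set 3) → L1-HIT  vc=[]
3: 0x1fd (blk 31, set 3) → MISS  vc=[27]
4: 0x1f9 (blk 31, set 3) → L1-HIT  vc=[27]
5: 0x13c (blk 19, set 3) → MISS  vc=[27, 31]
6: 0x13d (blk 19, set 3) → L1-HIT  vc=[27, 31]
7: 0x13c (blk 19, set 3) → L1-HIT  vc=[27, 31]
8: 0x13a (blk 19, set 3) → L1-HIT  vc=[27, 31]
9: 0x7c (blk 7, set 3) → MISS  vc=[27, 31, 19]
10: 0xb3 (blk 11, set 3) → MISS  vc=[27, 31, 19, 7]
11: 0x71 (blk 7, set 3) → VC-HIT  vc=[27, 31, 19, 11]
12: 0x4d (blk 4, set 0) → MISS  vc=[27, 31, 19, 11]
13: 0x87 (blk 8, set 0) → MISS  vc=[27, 31, 19, 11, 4]
14: 0x44 (blk 4, set 0) → VC-HIT  vc=[27, 31, 19, 11, 8]

VC = [27, 31, 19, 11, 8]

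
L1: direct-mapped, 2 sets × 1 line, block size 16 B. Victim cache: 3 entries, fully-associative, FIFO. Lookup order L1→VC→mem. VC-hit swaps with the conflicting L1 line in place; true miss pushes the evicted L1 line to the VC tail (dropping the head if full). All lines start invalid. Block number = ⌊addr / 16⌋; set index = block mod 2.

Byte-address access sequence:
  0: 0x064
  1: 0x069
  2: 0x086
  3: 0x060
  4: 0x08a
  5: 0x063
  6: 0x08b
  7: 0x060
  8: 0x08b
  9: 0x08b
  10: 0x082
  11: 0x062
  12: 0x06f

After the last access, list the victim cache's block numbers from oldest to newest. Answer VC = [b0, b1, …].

0: 0x64 (blk 6, set 0) → MISS  vc=[]
1: 0x69 (blk 6, set 0) → L1-HIT  vc=[]
2: 0x86 (blk 8, set 0) → MISS  vc=[6]
3: 0x60 (blk 6, set 0) → VC-HIT  vc=[8]
4: 0x8a (blk 8, set 0) → VC-HIT  vc=[6]
5: 0x63 (blk 6, set 0) → VC-HIT  vc=[8]
6: 0x8b (blk 8, set 0) → VC-HIT  vc=[6]
7: 0x60 (blk 6, set 0) → VC-HIT  vc=[8]
8: 0x8b (blk 8, set 0) → VC-HIT  vc=[6]
9: 0x8b (blk 8, set 0) → L1-HIT  vc=[6]
10: 0x82 (blk 8, set 0) → L1-HIT  vc=[6]
11: 0x62 (blk 6, set 0) → VC-HIT  vc=[8]
12: 0x6f (blk 6, set 0) → L1-HIT  vc=[8]

VC = [8]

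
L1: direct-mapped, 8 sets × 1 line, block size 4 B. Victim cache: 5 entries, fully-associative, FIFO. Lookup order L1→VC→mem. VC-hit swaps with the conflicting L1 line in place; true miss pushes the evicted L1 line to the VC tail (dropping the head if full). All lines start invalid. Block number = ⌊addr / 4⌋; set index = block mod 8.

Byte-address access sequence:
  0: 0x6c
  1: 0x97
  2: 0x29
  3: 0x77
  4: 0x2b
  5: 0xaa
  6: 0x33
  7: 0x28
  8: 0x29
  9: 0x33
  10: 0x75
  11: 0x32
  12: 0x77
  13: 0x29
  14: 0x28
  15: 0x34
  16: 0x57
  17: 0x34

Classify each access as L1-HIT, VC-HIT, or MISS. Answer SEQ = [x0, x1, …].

SEQ = [MISS, MISS, MISS, MISS, L1-HIT, MISS, MISS, VC-HIT, L1-HIT, L1-HIT, L1-HIT, L1-HIT, L1-HIT, L1-HIT, L1-HIT, MISS, MISS, VC-HIT]

0: 0x6c (blk 27, set 3) → MISS  vc=[]
1: 0x97 (blk 37, set 5) → MISS  vc=[]
2: 0x29 (blk 10, set 2) → MISS  vc=[]
3: 0x77 (blk 29, set 5) → MISS  vc=[37]
4: 0x2b (blk 10, set 2) → L1-HIT  vc=[37]
5: 0xaa (blk 42, set 2) → MISS  vc=[37, 10]
6: 0x33 (blk 12, set 4) → MISS  vc=[37, 10]
7: 0x28 (blk 10, set 2) → VC-HIT  vc=[37, 42]
8: 0x29 (blk 10, set 2) → L1-HIT  vc=[37, 42]
9: 0x33 (blk 12, set 4) → L1-HIT  vc=[37, 42]
10: 0x75 (blk 29, set 5) → L1-HIT  vc=[37, 42]
11: 0x32 (blk 12, set 4) → L1-HIT  vc=[37, 42]
12: 0x77 (blk 29, set 5) → L1-HIT  vc=[37, 42]
13: 0x29 (blk 10, set 2) → L1-HIT  vc=[37, 42]
14: 0x28 (blk 10, set 2) → L1-HIT  vc=[37, 42]
15: 0x34 (blk 13, set 5) → MISS  vc=[37, 42, 29]
16: 0x57 (blk 21, set 5) → MISS  vc=[37, 42, 29, 13]
17: 0x34 (blk 13, set 5) → VC-HIT  vc=[37, 42, 29, 21]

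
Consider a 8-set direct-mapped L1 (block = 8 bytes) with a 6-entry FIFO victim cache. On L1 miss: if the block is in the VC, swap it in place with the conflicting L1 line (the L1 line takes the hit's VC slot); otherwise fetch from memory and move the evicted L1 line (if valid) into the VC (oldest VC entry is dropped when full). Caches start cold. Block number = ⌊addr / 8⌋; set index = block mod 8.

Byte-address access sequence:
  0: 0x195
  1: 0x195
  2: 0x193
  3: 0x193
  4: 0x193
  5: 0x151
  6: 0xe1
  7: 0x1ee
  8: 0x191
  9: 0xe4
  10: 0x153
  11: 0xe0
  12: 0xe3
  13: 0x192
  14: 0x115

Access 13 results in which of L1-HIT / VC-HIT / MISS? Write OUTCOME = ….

  [0] addr=0x195 blk=50 s=2: MISS | VC []
  [1] addr=0x195 blk=50 s=2: L1-HIT | VC []
  [2] addr=0x193 blk=50 s=2: L1-HIT | VC []
  [3] addr=0x193 blk=50 s=2: L1-HIT | VC []
  [4] addr=0x193 blk=50 s=2: L1-HIT | VC []
  [5] addr=0x151 blk=42 s=2: MISS | VC [50]
  [6] addr=0xe1 blk=28 s=4: MISS | VC [50]
  [7] addr=0x1ee blk=61 s=5: MISS | VC [50]
  [8] addr=0x191 blk=50 s=2: VC-HIT | VC [42]
  [9] addr=0xe4 blk=28 s=4: L1-HIT | VC [42]
  [10] addr=0x153 blk=42 s=2: VC-HIT | VC [50]
  [11] addr=0xe0 blk=28 s=4: L1-HIT | VC [50]
  [12] addr=0xe3 blk=28 s=4: L1-HIT | VC [50]
  [13] addr=0x192 blk=50 s=2: VC-HIT | VC [42]
  [14] addr=0x115 blk=34 s=2: MISS | VC [42, 50]

OUTCOME = VC-HIT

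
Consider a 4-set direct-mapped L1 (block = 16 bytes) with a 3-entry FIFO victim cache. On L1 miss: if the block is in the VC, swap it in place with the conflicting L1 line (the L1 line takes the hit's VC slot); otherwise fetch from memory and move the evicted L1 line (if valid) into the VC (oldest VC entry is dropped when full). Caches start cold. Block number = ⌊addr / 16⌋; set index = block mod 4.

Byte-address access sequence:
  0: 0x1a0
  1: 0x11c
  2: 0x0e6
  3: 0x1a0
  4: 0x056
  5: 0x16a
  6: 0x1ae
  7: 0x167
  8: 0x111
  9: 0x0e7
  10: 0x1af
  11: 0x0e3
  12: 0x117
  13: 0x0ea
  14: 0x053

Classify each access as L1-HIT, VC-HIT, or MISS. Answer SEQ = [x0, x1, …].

0: 0x1a0 (blk 26, set 2) → MISS  vc=[]
1: 0x11c (blk 17, set 1) → MISS  vc=[]
2: 0xe6 (blk 14, set 2) → MISS  vc=[26]
3: 0x1a0 (blk 26, set 2) → VC-HIT  vc=[14]
4: 0x56 (blk 5, set 1) → MISS  vc=[14, 17]
5: 0x16a (blk 22, set 2) → MISS  vc=[14, 17, 26]
6: 0x1ae (blk 26, set 2) → VC-HIT  vc=[14, 17, 22]
7: 0x167 (blk 22, set 2) → VC-HIT  vc=[14, 17, 26]
8: 0x111 (blk 17, set 1) → VC-HIT  vc=[14, 5, 26]
9: 0xe7 (blk 14, set 2) → VC-HIT  vc=[22, 5, 26]
10: 0x1af (blk 26, set 2) → VC-HIT  vc=[22, 5, 14]
11: 0xe3 (blk 14, set 2) → VC-HIT  vc=[22, 5, 26]
12: 0x117 (blk 17, set 1) → L1-HIT  vc=[22, 5, 26]
13: 0xea (blk 14, set 2) → L1-HIT  vc=[22, 5, 26]
14: 0x53 (blk 5, set 1) → VC-HIT  vc=[22, 17, 26]

SEQ = [MISS, MISS, MISS, VC-HIT, MISS, MISS, VC-HIT, VC-HIT, VC-HIT, VC-HIT, VC-HIT, VC-HIT, L1-HIT, L1-HIT, VC-HIT]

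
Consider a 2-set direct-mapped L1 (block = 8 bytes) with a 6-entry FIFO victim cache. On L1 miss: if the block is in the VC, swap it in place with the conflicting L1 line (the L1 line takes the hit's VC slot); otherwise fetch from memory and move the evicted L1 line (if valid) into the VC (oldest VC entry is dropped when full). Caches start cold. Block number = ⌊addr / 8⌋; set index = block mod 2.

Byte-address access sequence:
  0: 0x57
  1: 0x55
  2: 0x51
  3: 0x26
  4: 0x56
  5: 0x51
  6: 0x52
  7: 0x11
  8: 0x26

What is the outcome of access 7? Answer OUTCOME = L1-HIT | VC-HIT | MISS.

OUTCOME = MISS

  [0] addr=0x57 blk=10 s=0: MISS | VC []
  [1] addr=0x55 blk=10 s=0: L1-HIT | VC []
  [2] addr=0x51 blk=10 s=0: L1-HIT | VC []
  [3] addr=0x26 blk=4 s=0: MISS | VC [10]
  [4] addr=0x56 blk=10 s=0: VC-HIT | VC [4]
  [5] addr=0x51 blk=10 s=0: L1-HIT | VC [4]
  [6] addr=0x52 blk=10 s=0: L1-HIT | VC [4]
  [7] addr=0x11 blk=2 s=0: MISS | VC [4, 10]
  [8] addr=0x26 blk=4 s=0: VC-HIT | VC [2, 10]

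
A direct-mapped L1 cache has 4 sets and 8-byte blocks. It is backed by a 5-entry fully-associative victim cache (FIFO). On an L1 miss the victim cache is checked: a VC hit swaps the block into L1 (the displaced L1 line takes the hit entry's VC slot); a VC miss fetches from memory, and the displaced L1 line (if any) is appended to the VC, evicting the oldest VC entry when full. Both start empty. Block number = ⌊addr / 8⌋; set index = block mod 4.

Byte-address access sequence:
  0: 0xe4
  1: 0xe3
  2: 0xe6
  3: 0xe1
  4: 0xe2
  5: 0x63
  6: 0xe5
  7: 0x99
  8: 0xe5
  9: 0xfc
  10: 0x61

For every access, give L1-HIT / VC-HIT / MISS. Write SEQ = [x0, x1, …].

0: 0xe4 (blk 28, set 0) → MISS  vc=[]
1: 0xe3 (blk 28, set 0) → L1-HIT  vc=[]
2: 0xe6 (blk 28, set 0) → L1-HIT  vc=[]
3: 0xe1 (blk 28, set 0) → L1-HIT  vc=[]
4: 0xe2 (blk 28, set 0) → L1-HIT  vc=[]
5: 0x63 (blk 12, set 0) → MISS  vc=[28]
6: 0xe5 (blk 28, set 0) → VC-HIT  vc=[12]
7: 0x99 (blk 19, set 3) → MISS  vc=[12]
8: 0xe5 (blk 28, set 0) → L1-HIT  vc=[12]
9: 0xfc (blk 31, set 3) → MISS  vc=[12, 19]
10: 0x61 (blk 12, set 0) → VC-HIT  vc=[28, 19]

SEQ = [MISS, L1-HIT, L1-HIT, L1-HIT, L1-HIT, MISS, VC-HIT, MISS, L1-HIT, MISS, VC-HIT]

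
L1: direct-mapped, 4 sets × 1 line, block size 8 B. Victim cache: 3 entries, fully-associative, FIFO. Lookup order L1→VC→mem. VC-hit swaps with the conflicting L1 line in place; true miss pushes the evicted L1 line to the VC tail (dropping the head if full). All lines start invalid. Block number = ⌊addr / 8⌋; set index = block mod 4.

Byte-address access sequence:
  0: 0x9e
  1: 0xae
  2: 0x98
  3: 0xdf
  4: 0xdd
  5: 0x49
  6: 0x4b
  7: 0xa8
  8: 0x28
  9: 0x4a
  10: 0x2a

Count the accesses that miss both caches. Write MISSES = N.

  [0] addr=0x9e blk=19 s=3: MISS | VC []
  [1] addr=0xae blk=21 s=1: MISS | VC []
  [2] addr=0x98 blk=19 s=3: L1-HIT | VC []
  [3] addr=0xdf blk=27 s=3: MISS | VC [19]
  [4] addr=0xdd blk=27 s=3: L1-HIT | VC [19]
  [5] addr=0x49 blk=9 s=1: MISS | VC [19, 21]
  [6] addr=0x4b blk=9 s=1: L1-HIT | VC [19, 21]
  [7] addr=0xa8 blk=21 s=1: VC-HIT | VC [19, 9]
  [8] addr=0x28 blk=5 s=1: MISS | VC [19, 9, 21]
  [9] addr=0x4a blk=9 s=1: VC-HIT | VC [19, 5, 21]
  [10] addr=0x2a blk=5 s=1: VC-HIT | VC [19, 9, 21]

MISSES = 5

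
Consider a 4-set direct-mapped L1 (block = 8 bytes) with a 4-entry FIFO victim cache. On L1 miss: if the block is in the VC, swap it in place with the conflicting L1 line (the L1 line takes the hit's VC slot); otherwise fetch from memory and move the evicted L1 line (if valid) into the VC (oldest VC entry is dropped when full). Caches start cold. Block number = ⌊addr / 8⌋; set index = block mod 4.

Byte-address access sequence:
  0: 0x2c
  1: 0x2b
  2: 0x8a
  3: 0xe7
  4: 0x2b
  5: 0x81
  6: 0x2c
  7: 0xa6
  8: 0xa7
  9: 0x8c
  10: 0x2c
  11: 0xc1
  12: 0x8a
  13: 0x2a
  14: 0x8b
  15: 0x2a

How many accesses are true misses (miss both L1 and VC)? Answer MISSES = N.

#0 0x2c→b5/s1 MISS; vc=[]
#1 0x2b→b5/s1 L1-HIT; vc=[]
#2 0x8a→b17/s1 MISS; vc=[5]
#3 0xe7→b28/s0 MISS; vc=[5]
#4 0x2b→b5/s1 VC-HIT; vc=[17]
#5 0x81→b16/s0 MISS; vc=[17,28]
#6 0x2c→b5/s1 L1-HIT; vc=[17,28]
#7 0xa6→b20/s0 MISS; vc=[17,28,16]
#8 0xa7→b20/s0 L1-HIT; vc=[17,28,16]
#9 0x8c→b17/s1 VC-HIT; vc=[5,28,16]
#10 0x2c→b5/s1 VC-HIT; vc=[17,28,16]
#11 0xc1→b24/s0 MISS; vc=[17,28,16,20]
#12 0x8a→b17/s1 VC-HIT; vc=[5,28,16,20]
#13 0x2a→b5/s1 VC-HIT; vc=[17,28,16,20]
#14 0x8b→b17/s1 VC-HIT; vc=[5,28,16,20]
#15 0x2a→b5/s1 VC-HIT; vc=[17,28,16,20]

MISSES = 6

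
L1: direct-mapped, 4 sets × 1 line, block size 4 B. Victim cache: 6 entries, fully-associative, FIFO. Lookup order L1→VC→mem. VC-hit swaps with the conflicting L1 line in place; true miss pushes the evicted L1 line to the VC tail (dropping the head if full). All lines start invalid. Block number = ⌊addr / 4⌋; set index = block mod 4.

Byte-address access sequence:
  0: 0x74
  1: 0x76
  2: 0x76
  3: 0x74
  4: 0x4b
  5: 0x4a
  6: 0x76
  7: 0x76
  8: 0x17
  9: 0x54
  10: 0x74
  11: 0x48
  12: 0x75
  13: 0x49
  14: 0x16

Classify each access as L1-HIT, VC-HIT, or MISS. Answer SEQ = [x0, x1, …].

  [0] addr=0x74 blk=29 s=1: MISS | VC []
  [1] addr=0x76 blk=29 s=1: L1-HIT | VC []
  [2] addr=0x76 blk=29 s=1: L1-HIT | VC []
  [3] addr=0x74 blk=29 s=1: L1-HIT | VC []
  [4] addr=0x4b blk=18 s=2: MISS | VC []
  [5] addr=0x4a blk=18 s=2: L1-HIT | VC []
  [6] addr=0x76 blk=29 s=1: L1-HIT | VC []
  [7] addr=0x76 blk=29 s=1: L1-HIT | VC []
  [8] addr=0x17 blk=5 s=1: MISS | VC [29]
  [9] addr=0x54 blk=21 s=1: MISS | VC [29, 5]
  [10] addr=0x74 blk=29 s=1: VC-HIT | VC [21, 5]
  [11] addr=0x48 blk=18 s=2: L1-HIT | VC [21, 5]
  [12] addr=0x75 blk=29 s=1: L1-HIT | VC [21, 5]
  [13] addr=0x49 blk=18 s=2: L1-HIT | VC [21, 5]
  [14] addr=0x16 blk=5 s=1: VC-HIT | VC [21, 29]

SEQ = [MISS, L1-HIT, L1-HIT, L1-HIT, MISS, L1-HIT, L1-HIT, L1-HIT, MISS, MISS, VC-HIT, L1-HIT, L1-HIT, L1-HIT, VC-HIT]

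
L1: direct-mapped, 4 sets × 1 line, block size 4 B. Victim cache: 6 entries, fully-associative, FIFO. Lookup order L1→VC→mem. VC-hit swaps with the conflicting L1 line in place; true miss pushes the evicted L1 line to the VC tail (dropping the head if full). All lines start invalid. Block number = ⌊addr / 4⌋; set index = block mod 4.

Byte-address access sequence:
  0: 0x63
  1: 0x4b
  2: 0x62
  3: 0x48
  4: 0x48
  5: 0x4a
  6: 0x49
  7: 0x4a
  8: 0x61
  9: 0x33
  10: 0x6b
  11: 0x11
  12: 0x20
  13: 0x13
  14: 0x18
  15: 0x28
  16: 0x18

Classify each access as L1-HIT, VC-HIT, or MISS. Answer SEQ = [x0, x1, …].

SEQ = [MISS, MISS, L1-HIT, L1-HIT, L1-HIT, L1-HIT, L1-HIT, L1-HIT, L1-HIT, MISS, MISS, MISS, MISS, VC-HIT, MISS, MISS, VC-HIT]

0: 0x63 (blk 24, set 0) → MISS  vc=[]
1: 0x4b (blk 18, set 2) → MISS  vc=[]
2: 0x62 (blk 24, set 0) → L1-HIT  vc=[]
3: 0x48 (blk 18, set 2) → L1-HIT  vc=[]
4: 0x48 (blk 18, set 2) → L1-HIT  vc=[]
5: 0x4a (blk 18, set 2) → L1-HIT  vc=[]
6: 0x49 (blk 18, set 2) → L1-HIT  vc=[]
7: 0x4a (blk 18, set 2) → L1-HIT  vc=[]
8: 0x61 (blk 24, set 0) → L1-HIT  vc=[]
9: 0x33 (blk 12, set 0) → MISS  vc=[24]
10: 0x6b (blk 26, set 2) → MISS  vc=[24, 18]
11: 0x11 (blk 4, set 0) → MISS  vc=[24, 18, 12]
12: 0x20 (blk 8, set 0) → MISS  vc=[24, 18, 12, 4]
13: 0x13 (blk 4, set 0) → VC-HIT  vc=[24, 18, 12, 8]
14: 0x18 (blk 6, set 2) → MISS  vc=[24, 18, 12, 8, 26]
15: 0x28 (blk 10, set 2) → MISS  vc=[24, 18, 12, 8, 26, 6]
16: 0x18 (blk 6, set 2) → VC-HIT  vc=[24, 18, 12, 8, 26, 10]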